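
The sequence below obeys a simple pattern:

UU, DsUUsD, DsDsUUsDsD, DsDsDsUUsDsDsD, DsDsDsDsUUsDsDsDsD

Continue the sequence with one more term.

s(k+1) = Ds·s(k)·sD, so each term gains Ds as a prefix and sD as a suffix.
So the next term is Ds·DsDsDsDsUUsDsDsDsD·sD.

DsDsDsDsDsUUsDsDsDsDsD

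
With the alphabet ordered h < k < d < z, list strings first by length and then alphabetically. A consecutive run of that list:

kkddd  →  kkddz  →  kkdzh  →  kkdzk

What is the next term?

kkdzd

Find the rightmost character of kkdzk below z, bump it to the next letter, and reset everything to its right to h.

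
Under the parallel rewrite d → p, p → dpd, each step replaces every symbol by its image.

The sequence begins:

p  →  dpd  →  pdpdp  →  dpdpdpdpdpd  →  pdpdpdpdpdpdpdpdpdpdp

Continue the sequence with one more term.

Rewriting the 21 symbols of pdpdpdpdpdpdpdpdpdpdp one by one yields dpd p dpd p dpd p dpd p dpd p dpd p dpd p dpd p dpd p dpd p dpd; concatenated:

dpdpdpdpdpdpdpdpdpdpdpdpdpdpdpdpdpdpdpdpdpd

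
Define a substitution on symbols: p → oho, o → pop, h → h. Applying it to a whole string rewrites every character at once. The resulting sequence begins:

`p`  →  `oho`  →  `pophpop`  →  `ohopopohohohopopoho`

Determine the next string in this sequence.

pophpopohopopohopophpophpophpopohopopohopophpop

Replace each of the 19 characters of ohopopohohohopopoho in place — pop h pop oho pop oho pop h pop h pop h pop oho pop oho pop h pop — and concatenate.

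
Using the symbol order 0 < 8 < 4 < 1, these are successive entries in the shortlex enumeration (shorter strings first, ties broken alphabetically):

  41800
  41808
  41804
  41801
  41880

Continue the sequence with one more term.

41888

Find the rightmost character of 41880 below 1, bump it to the next letter, and reset everything to its right to 0.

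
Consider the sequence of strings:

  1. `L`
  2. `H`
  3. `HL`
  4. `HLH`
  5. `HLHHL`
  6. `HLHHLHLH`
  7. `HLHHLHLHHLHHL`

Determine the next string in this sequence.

HLHHLHLHHLHHLHLHHLHLH

Each term (from the third on) is the previous term followed by the one before it: term 3 = H·L = HL.
The next term joins HLHHLHLHHLHHL and HLHHLHLH.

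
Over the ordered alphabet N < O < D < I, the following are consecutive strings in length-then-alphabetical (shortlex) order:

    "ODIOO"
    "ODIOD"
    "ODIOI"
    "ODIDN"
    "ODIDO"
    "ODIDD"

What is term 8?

Continuing the enumeration 2 steps past ODIDD: ODIDD → ODIDI → (answer).

ODIIN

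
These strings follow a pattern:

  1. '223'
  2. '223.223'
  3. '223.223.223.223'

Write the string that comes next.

s(k+1) = s(k)·.·s(k) — each term doubles the last with '.' between the halves.
Doubling 223.223.223.223 with '.' between the halves:

223.223.223.223.223.223.223.223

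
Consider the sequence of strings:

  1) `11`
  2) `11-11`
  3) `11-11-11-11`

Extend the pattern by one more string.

11-11-11-11-11-11-11-11

s(k+1) = s(k)·-·s(k) — each term doubles the last with '-' between the halves.
So the next term is two copies of 11-11-11-11 with '-' between the halves.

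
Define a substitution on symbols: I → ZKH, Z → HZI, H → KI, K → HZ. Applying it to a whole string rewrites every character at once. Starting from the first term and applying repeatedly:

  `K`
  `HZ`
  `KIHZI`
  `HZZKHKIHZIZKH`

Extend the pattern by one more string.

φ(HZZKHKIHZIZKH) expands symbol-by-symbol to KI HZI HZI HZ KI HZ ZKH KI HZI ZKH HZI HZ KI; joining the 13 pieces gives the next term.

KIHZIHZIHZKIHZZKHKIHZIZKHHZIHZKI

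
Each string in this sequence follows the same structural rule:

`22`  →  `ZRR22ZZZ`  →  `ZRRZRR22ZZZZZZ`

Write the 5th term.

ZRRZRRZRRZRR22ZZZZZZZZZZZZ

Every step adds ZRR to the front and ZZZ to the end of the previous string.
From ZRRZRR22ZZZZZZ, 2 further steps: ZRRZRR22ZZZZZZ → ZRRZRRZRR22ZZZZZZZZZ → (answer).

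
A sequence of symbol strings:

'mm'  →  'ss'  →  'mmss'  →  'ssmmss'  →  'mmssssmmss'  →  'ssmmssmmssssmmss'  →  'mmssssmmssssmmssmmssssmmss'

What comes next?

ssmmssmmssssmmssmmssssmmssssmmssmmssssmmss

This is a Fibonacci-style word recurrence s(k) = s(k−2)·s(k−1): e.g. mm·ss = mmss.
The next term joins ssmmssmmssssmmss and mmssssmmssssmmssmmssssmmss.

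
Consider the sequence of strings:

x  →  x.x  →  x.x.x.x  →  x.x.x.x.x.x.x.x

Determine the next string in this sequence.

x.x.x.x.x.x.x.x.x.x.x.x.x.x.x.x

Every step duplicates the string with '.' between the halves.
So the next term is two copies of x.x.x.x.x.x.x.x with '.' between the halves.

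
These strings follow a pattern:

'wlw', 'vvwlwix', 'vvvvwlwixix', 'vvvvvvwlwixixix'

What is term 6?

Each term wraps the previous one in vv on the left and ix on the right.
From vvvvvvwlwixixix, 2 further steps: vvvvvvwlwixixix → vvvvvvvvwlwixixixix → (answer).

vvvvvvvvvvwlwixixixixix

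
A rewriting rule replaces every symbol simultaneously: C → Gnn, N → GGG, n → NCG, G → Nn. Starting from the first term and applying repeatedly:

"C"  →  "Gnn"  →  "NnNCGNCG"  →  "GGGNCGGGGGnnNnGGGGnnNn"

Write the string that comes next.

Rewriting the 22 symbols of GGGNCGGGGGnnNnGGGGnnNn one by one yields Nn Nn Nn GGG Gnn Nn Nn Nn Nn Nn NCG NCG GGG NCG Nn Nn Nn Nn NCG NCG GGG NCG; concatenated:

NnNnNnGGGGnnNnNnNnNnNnNCGNCGGGGNCGNnNnNnNnNCGNCGGGGNCG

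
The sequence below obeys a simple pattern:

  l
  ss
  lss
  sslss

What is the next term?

This is a Fibonacci-style word recurrence s(k) = s(k−2)·s(k−1): e.g. l·ss = lss.
The next term joins lss and sslss.

lsssslss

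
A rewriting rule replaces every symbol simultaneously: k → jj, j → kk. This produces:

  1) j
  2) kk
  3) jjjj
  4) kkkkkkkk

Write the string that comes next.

Apply φ to kkkkkkkk symbol by symbol: k→jj, k→jj, k→jj, k→jj, k→jj, k→jj, k→jj, k→jj; joined: jj jj jj jj jj jj jj jj.

jjjjjjjjjjjjjjjj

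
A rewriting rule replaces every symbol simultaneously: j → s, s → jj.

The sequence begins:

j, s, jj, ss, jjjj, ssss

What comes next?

jjjjjjjj

Apply φ to ssss symbol by symbol: s→jj, s→jj, s→jj, s→jj; joined: jj jj jj jj.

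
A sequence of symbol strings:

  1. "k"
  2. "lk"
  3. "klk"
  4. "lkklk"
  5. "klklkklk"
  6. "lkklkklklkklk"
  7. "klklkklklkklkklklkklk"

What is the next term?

lkklkklklkklkklklkklklkklkklklkklk

Each term (from the third on) is the two preceding terms concatenated in order: term 3 = k·lk = klk.
The next term joins lkklkklklkklk and klklkklklkklkklklkklk.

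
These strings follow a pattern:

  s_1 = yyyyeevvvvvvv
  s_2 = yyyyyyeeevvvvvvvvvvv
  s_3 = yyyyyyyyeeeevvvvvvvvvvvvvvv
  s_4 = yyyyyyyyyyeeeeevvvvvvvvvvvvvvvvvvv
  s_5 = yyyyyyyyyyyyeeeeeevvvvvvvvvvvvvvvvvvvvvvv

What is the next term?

The n-th term is 2n+2 y's then n+1 e's then 4n+3 v's (n = 1, 2, …).
At n = 6 the blocks have lengths 14, 7, 27.

yyyyyyyyyyyyyyeeeeeeevvvvvvvvvvvvvvvvvvvvvvvvvvv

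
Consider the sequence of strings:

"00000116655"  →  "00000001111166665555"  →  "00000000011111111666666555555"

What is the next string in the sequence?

00000000000111111111116666666655555555

Each string has the form 0^{2n+3} 1^{3n-1} 6^{2n} 5^{2n} (n = 1, 2, …).
For the next term, n = 4, so the run lengths are 11, 11, 8, 8.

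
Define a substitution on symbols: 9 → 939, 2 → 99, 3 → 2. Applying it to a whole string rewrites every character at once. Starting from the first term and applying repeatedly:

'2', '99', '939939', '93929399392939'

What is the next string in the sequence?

Replace each of the 14 characters of 93929399392939 in place — 939 2 939 99 939 2 939 939 2 939 99 939 2 939 — and concatenate.

93929399993929399392939999392939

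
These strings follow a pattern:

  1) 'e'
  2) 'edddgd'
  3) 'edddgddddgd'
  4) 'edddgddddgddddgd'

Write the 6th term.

edddgddddgddddgddddgddddgd

The strings grow by a fixed suffix dddgd each time.
From edddgddddgddddgd, 2 further steps: edddgddddgddddgd → edddgddddgddddgddddgd → (answer).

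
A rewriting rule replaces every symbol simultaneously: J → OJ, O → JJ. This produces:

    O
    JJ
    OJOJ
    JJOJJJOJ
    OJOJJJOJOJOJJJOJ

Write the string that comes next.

Applying the rule to each of the 16 symbols of OJOJJJOJOJOJJJOJ gives the pieces JJ OJ JJ OJ OJ OJ JJ OJ JJ OJ JJ OJ OJ OJ JJ OJ, which concatenate to the answer.

JJOJJJOJOJOJJJOJJJOJJJOJOJOJJJOJ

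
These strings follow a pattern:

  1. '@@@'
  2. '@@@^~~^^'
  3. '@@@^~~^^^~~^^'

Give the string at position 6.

@@@^~~^^^~~^^^~~^^^~~^^^~~^^

Every step adds ^~~^^ to the end: s(k+1) = s(k)·^~~^^.
From @@@^~~^^^~~^^, 3 further steps: @@@^~~^^^~~^^ → @@@^~~^^^~~^^^~~^^ → @@@^~~^^^~~^^^~~^^^~~^^ → (answer).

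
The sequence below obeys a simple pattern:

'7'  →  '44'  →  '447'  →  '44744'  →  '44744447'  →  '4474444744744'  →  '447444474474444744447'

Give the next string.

4474444744744447444474474444744744

This is a Fibonacci-style word recurrence s(k) = s(k−1)·s(k−2): e.g. 44·7 = 447.
So term 8 is 447444474474444744447·4474444744744.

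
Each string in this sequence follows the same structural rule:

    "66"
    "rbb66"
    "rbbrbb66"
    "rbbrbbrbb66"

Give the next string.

The strings grow by a fixed prefix rbb each time.
Applying this once more to rbbrbbrbb66:

rbbrbbrbbrbb66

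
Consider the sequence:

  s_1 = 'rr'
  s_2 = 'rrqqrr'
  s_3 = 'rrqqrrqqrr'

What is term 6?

Each term is the previous one with rrqq prepended.
From rrqqrrqqrr, 3 further steps: rrqqrrqqrr → rrqqrrqqrrqqrr → rrqqrrqqrrqqrrqqrr → (answer).

rrqqrrqqrrqqrrqqrrqqrr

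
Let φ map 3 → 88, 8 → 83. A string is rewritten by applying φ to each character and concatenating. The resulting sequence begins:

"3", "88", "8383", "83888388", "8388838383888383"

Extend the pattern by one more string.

Replace each of the 16 characters of 8388838383888383 in place — 83 88 83 83 83 88 83 88 83 88 83 83 83 88 83 88 — and concatenate.

83888383838883888388838383888388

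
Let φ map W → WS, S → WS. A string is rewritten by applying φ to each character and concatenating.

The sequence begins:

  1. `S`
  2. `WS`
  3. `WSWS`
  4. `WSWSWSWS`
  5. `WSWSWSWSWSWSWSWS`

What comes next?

WSWSWSWSWSWSWSWSWSWSWSWSWSWSWSWS

Applying the rule to each of the 16 symbols of WSWSWSWSWSWSWSWS gives the pieces WS WS WS WS WS WS WS WS WS WS WS WS WS WS WS WS, which concatenate to the answer.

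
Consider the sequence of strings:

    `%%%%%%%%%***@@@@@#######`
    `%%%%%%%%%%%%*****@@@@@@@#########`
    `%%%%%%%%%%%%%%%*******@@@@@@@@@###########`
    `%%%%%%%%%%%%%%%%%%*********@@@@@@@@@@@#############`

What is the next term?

Each string has the form %^{3n+3} *^{2n-1} @^{2n+1} #^{2n+3}, where the shown terms are n = 2, 3, 4, 5.
For the next term, n = 6, so the run lengths are 21, 11, 13, 15.

%%%%%%%%%%%%%%%%%%%%%***********@@@@@@@@@@@@@###############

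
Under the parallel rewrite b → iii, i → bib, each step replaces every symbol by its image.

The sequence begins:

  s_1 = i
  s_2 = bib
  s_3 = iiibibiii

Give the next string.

bibbibbibiiibibiiibibbibbib

Rewriting each symbol of iiibibiii: i→bib, i→bib, i→bib, b→iii, i→bib, b→iii, i→bib, i→bib, i→bib, which concatenates to bib bib bib iii bib iii bib bib bib.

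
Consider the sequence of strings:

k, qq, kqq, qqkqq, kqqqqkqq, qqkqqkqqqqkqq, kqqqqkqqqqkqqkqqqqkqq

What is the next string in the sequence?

qqkqqkqqqqkqqkqqqqkqqqqkqqkqqqqkqq

Each term (from the third on) is the two preceding terms concatenated in order: term 3 = k·qq = kqq.
The next term joins qqkqqkqqqqkqq and kqqqqkqqqqkqqkqqqqkqq.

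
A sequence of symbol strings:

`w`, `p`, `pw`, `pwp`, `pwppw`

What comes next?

Each term (from the third on) is the previous term followed by the one before it: term 3 = p·w = pw.
The next term joins pwppw and pwp.

pwppwpwp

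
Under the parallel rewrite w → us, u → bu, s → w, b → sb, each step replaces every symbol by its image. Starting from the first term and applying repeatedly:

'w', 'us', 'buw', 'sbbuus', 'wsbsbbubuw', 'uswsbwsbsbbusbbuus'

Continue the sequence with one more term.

Applying the rule to each of the 18 symbols of uswsbwsbsbbusbbuus gives the pieces bu w us w sb us w sb w sb sb bu w sb sb bu bu w, which concatenate to the answer.

buwuswsbuswsbwsbsbbuwsbsbbubuw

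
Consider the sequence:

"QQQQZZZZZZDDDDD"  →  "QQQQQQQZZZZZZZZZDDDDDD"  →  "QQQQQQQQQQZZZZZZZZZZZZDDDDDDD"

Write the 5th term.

QQQQQQQQQQQQQQQQZZZZZZZZZZZZZZZZZZDDDDDDDDD

The n-th term is 3n-2 Q's then 3n Z's then n+3 D's, where the shown terms are n = 2, 3, 4.
Setting n = 6 gives 16, 18, 9 characters in each block.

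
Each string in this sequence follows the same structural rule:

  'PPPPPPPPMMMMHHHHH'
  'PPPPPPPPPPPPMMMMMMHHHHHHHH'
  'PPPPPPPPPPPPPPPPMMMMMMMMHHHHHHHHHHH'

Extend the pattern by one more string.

Each string has the form P^{4n} M^{2n} H^{3n-1}, where the shown terms are n = 2, 3, 4.
For the next term, n = 5, so the run lengths are 20, 10, 14.

PPPPPPPPPPPPPPPPPPPPMMMMMMMMMMHHHHHHHHHHHHHH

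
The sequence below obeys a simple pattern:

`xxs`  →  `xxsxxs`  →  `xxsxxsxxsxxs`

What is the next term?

Every step duplicates the string.
Doubling xxsxxsxxsxxs:

xxsxxsxxsxxsxxsxxsxxsxxs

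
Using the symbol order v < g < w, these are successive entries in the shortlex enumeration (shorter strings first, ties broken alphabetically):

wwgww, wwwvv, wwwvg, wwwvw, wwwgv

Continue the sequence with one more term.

wwwgg

The successor of wwwgv increments the rightmost position that isn't already w and resets every position after it to v.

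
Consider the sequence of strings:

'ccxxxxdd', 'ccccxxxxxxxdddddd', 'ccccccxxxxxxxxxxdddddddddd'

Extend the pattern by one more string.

Reading off run lengths: c runs 2, 4, 6; x runs 4, 7, 10; d runs 2, 6, 10 — each is linear in n (n = 1, 2, …).
Setting n = 4 gives 8, 13, 14 characters in each block.

ccccccccxxxxxxxxxxxxxdddddddddddddd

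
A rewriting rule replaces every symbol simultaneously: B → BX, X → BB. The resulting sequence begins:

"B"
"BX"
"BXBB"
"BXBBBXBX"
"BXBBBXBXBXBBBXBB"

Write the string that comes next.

Replace each of the 16 characters of BXBBBXBXBXBBBXBB in place — BX BB BX BX BX BB BX BB BX BB BX BX BX BB BX BX — and concatenate.

BXBBBXBXBXBBBXBBBXBBBXBXBXBBBXBX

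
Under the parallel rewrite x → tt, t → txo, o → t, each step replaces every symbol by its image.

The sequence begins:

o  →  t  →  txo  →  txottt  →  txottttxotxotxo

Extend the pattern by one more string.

txottttxotxotxotxottttxottttxottt

φ(txottttxotxotxo) expands symbol-by-symbol to txo tt t txo txo txo txo tt t txo tt t txo tt t; joining the 15 pieces gives the next term.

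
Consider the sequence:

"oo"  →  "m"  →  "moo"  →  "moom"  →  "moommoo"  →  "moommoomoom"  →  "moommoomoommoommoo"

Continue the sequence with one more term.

moommoomoommoommoomoommoomoom

Each term (from the third on) is the previous term followed by the one before it: term 3 = m·oo = moo.
Continuing: moommoomoommoommoo · moommoomoom gives term 8.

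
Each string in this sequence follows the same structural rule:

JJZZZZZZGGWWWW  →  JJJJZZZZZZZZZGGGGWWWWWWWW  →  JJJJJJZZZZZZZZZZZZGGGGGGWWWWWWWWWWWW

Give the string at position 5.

Each string has the form J^{2n} Z^{3n+3} G^{2n} W^{4n} (n = 1, 2, …).
Setting n = 5 gives 10, 18, 10, 20 characters in each block.

JJJJJJJJJJZZZZZZZZZZZZZZZZZZGGGGGGGGGGWWWWWWWWWWWWWWWWWWWW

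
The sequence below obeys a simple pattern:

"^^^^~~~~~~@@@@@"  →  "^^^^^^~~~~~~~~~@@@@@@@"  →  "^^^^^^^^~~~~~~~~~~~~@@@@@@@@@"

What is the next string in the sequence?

^^^^^^^^^^~~~~~~~~~~~~~~~@@@@@@@@@@@

The n-th term is 2n ^'s then 3n ~'s then 2n+1 @'s, where the shown terms are n = 2, 3, 4.
For the next term, n = 5, so the run lengths are 10, 15, 11.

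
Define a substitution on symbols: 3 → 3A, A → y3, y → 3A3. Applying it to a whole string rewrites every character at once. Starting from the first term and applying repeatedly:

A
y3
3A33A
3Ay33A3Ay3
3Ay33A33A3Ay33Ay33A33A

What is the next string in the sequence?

3Ay33A33A3Ay33A3Ay33Ay33A33A3Ay33A33A3Ay33A3Ay3

Applying the rule to each of the 22 symbols of 3Ay33A33A3Ay33Ay33A33A gives the pieces 3A y3 3A3 3A 3A y3 3A 3A y3 3A y3 3A3 3A 3A y3 3A3 3A 3A y3 3A 3A y3, which concatenate to the answer.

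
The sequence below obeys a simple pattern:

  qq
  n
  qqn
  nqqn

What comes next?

qqnnqqn

Each term (from the third on) is the two preceding terms concatenated in order: term 3 = qq·n = qqn.
Continuing: qqn · nqqn gives term 5.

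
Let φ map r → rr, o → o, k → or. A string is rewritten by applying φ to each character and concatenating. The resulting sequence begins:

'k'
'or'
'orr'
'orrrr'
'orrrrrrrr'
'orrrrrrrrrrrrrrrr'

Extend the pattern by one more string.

Rewriting the 17 symbols of orrrrrrrrrrrrrrrr one by one yields o rr rr rr rr rr rr rr rr rr rr rr rr rr rr rr rr; concatenated:

orrrrrrrrrrrrrrrrrrrrrrrrrrrrrrrr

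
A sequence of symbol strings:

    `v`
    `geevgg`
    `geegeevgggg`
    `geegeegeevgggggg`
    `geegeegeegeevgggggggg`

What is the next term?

Every step adds gee to the front and gg to the end of the previous string.
Applying this once more to geegeegeegeevgggggggg:

geegeegeegeegeevgggggggggg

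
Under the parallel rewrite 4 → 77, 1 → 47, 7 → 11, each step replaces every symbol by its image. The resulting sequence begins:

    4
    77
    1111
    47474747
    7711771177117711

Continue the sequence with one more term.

Replace each of the 16 characters of 7711771177117711 in place — 11 11 47 47 11 11 47 47 11 11 47 47 11 11 47 47 — and concatenate.

11114747111147471111474711114747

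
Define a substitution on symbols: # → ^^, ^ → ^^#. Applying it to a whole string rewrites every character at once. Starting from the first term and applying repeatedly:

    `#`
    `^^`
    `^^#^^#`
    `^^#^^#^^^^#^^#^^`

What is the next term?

Applying the rule to each of the 16 symbols of ^^#^^#^^^^#^^#^^ gives the pieces ^^# ^^# ^^ ^^# ^^# ^^ ^^# ^^# ^^# ^^# ^^ ^^# ^^# ^^ ^^# ^^#, which concatenate to the answer.

^^#^^#^^^^#^^#^^^^#^^#^^#^^#^^^^#^^#^^^^#^^#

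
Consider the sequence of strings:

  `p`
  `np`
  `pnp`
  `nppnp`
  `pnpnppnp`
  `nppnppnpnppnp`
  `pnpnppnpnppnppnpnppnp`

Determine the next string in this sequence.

Each term (from the third on) is the two preceding terms concatenated in order: term 3 = p·np = pnp.
So term 8 is nppnppnpnppnp·pnpnppnpnppnppnpnppnp.

nppnppnpnppnppnpnppnpnppnppnpnppnp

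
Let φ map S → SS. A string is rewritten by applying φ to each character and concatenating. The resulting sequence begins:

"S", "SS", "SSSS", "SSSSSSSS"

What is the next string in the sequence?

SSSSSSSSSSSSSSSS

Expanding SSSSSSSS: S→SS, S→SS, S→SS, S→SS, S→SS, S→SS, S→SS, S→SS. Concatenated: SS SS SS SS SS SS SS SS.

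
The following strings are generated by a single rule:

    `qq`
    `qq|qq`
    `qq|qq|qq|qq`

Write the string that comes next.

Every step duplicates the string with '|' between the halves.
Doubling qq|qq|qq|qq with '|' between the halves:

qq|qq|qq|qq|qq|qq|qq|qq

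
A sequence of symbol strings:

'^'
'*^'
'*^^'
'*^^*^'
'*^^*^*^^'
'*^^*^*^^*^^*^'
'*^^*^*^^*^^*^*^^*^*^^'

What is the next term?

*^^*^*^^*^^*^*^^*^*^^*^^*^*^^*^^*^

Each term (from the third on) is the previous term followed by the one before it: term 3 = *^·^ = *^^.
So term 8 is *^^*^*^^*^^*^*^^*^*^^·*^^*^*^^*^^*^.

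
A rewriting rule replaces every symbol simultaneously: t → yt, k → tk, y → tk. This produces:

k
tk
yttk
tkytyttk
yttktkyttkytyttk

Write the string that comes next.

tkytyttkyttktkytyttktkyttkytyttk

Replace each of the 16 characters of yttktkyttkytyttk in place — tk yt yt tk yt tk tk yt yt tk tk yt tk yt yt tk — and concatenate.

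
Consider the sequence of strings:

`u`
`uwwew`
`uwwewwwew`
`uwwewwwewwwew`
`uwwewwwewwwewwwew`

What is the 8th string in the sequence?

Each term is the previous one with wwew appended.
From uwwewwwewwwewwwew, 3 further steps: uwwewwwewwwewwwew → uwwewwwewwwewwwewwwew → uwwewwwewwwewwwewwwewwwew → (answer).

uwwewwwewwwewwwewwwewwwewwwew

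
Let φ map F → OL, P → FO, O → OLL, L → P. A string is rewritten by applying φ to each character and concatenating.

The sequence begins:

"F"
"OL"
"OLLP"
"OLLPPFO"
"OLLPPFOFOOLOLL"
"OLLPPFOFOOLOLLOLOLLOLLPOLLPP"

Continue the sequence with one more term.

Applying the rule to each of the 28 symbols of OLLPPFOFOOLOLLOLOLLOLLPOLLPP gives the pieces OLL P P FO FO OL OLL OL OLL OLL P OLL P P OLL P OLL P P OLL P P FO OLL P P FO FO, which concatenate to the answer.

OLLPPFOFOOLOLLOLOLLOLLPOLLPPOLLPOLLPPOLLPPFOOLLPPFOFO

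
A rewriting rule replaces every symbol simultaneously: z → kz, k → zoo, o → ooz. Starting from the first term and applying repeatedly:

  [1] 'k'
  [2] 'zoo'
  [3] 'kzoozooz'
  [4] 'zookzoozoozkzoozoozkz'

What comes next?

Rewriting the 21 symbols of zookzoozoozkzoozoozkz one by one yields kz ooz ooz zoo kz ooz ooz kz ooz ooz kz zoo kz ooz ooz kz ooz ooz kz zoo kz; concatenated:

kzoozoozzookzoozoozkzoozoozkzzookzoozoozkzoozoozkzzookz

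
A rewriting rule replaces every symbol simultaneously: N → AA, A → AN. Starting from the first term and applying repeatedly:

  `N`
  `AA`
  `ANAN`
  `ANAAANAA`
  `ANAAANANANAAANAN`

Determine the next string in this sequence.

ANAAANANANAAANAAANAAANANANAAANAA

Replace each of the 16 characters of ANAAANANANAAANAN in place — AN AA AN AN AN AA AN AA AN AA AN AN AN AA AN AA — and concatenate.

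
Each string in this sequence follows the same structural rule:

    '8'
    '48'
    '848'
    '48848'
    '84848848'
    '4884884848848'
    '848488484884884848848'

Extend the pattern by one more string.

This is a Fibonacci-style word recurrence s(k) = s(k−2)·s(k−1): e.g. 8·48 = 848.
So term 8 is 4884884848848·848488484884884848848.

4884884848848848488484884884848848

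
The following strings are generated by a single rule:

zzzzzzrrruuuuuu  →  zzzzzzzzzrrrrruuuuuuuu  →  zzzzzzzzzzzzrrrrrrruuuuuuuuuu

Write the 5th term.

Reading off run lengths: z runs 6, 9, 12; r runs 3, 5, 7; u runs 6, 8, 10 — each is linear in n, where the shown terms are n = 2, 3, 4.
Setting n = 6 gives 18, 11, 14 characters in each block.

zzzzzzzzzzzzzzzzzzrrrrrrrrrrruuuuuuuuuuuuuu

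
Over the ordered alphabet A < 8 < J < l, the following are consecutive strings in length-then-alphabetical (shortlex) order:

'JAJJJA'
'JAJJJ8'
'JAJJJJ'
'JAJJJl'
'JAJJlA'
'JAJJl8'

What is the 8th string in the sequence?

Advancing 2 positions from JAJJl8 through JAJJl8 → JAJJlJ reaches term 8.

JAJJll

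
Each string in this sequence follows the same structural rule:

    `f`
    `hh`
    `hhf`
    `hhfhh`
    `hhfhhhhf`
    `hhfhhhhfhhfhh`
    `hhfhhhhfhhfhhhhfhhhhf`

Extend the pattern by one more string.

From term 3 onward, concatenate the last term with the second-to-last: hh·f = hhf, hhf·hh = hhfhh, …
So term 8 is hhfhhhhfhhfhhhhfhhhhf·hhfhhhhfhhfhh.

hhfhhhhfhhfhhhhfhhhhfhhfhhhhfhhfhh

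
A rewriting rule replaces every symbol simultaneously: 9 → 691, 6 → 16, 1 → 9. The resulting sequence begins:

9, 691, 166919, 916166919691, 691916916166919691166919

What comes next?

166919691916691916916166919691166919916166919691

Replace each of the 24 characters of 691916916166919691166919 in place — 16 691 9 691 9 16 691 9 16 9 16 16 691 9 691 16 691 9 9 16 16 691 9 691 — and concatenate.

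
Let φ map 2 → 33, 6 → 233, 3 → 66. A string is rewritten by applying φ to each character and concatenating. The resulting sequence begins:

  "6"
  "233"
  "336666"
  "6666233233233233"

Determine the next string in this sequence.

Replace each of the 16 characters of 6666233233233233 in place — 233 233 233 233 33 66 66 33 66 66 33 66 66 33 66 66 — and concatenate.

233233233233336666336666336666336666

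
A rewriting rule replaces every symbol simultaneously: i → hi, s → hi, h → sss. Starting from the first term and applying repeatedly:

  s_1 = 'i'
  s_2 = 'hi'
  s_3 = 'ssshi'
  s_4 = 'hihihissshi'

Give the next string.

Apply φ to hihihissshi symbol by symbol: h→sss, i→hi, h→sss, i→hi, h→sss, i→hi, s→hi, s→hi, s→hi, h→sss, i→hi; joined: sss hi sss hi sss hi hi hi hi sss hi.

ssshissshissshihihihissshi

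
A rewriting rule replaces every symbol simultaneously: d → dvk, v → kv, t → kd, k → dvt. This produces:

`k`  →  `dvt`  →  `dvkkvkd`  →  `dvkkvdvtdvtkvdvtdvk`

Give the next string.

dvkkvdvtdvtkvdvkkvkddvkkvkddvtkvdvkkvkddvkkvdvt

Applying the rule to each of the 19 symbols of dvkkvdvtdvtkvdvtdvk gives the pieces dvk kv dvt dvt kv dvk kv kd dvk kv kd dvt kv dvk kv kd dvk kv dvt, which concatenate to the answer.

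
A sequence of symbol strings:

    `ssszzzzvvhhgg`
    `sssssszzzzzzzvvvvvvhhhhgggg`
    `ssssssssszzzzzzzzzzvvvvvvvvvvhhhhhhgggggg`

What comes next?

Reading off run lengths: s runs 3, 6, 9; z runs 4, 7, 10; v runs 2, 6, 10; h runs 2, 4, 6; g runs 2, 4, 6 — each is linear in n (n = 1, 2, …).
At n = 4 the blocks have lengths 12, 13, 14, 8, 8.

sssssssssssszzzzzzzzzzzzzvvvvvvvvvvvvvvhhhhhhhhgggggggg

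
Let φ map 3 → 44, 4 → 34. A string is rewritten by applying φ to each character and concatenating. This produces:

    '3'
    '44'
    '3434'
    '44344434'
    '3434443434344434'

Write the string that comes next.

Rewriting the 16 symbols of 3434443434344434 one by one yields 44 34 44 34 34 34 44 34 44 34 44 34 34 34 44 34; concatenated:

44344434343444344434443434344434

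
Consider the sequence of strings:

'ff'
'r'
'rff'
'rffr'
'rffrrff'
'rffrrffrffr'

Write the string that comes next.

Each term (from the third on) is the previous term followed by the one before it: term 3 = r·ff = rff.
The next term joins rffrrffrffr and rffrrff.

rffrrffrffrrffrrff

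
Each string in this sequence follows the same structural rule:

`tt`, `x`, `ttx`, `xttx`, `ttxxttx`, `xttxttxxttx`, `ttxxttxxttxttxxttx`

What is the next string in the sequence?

xttxttxxttxttxxttxxttxttxxttx

From term 3 onward, concatenate the second-to-last term with the last: tt·x = ttx, x·ttx = xttx, …
Continuing: xttxttxxttx · ttxxttxxttxttxxttx gives term 8.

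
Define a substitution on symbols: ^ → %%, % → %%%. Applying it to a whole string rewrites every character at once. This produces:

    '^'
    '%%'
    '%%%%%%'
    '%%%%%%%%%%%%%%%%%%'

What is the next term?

Applying the rule to each of the 18 symbols of %%%%%%%%%%%%%%%%%% gives the pieces %%% %%% %%% %%% %%% %%% %%% %%% %%% %%% %%% %%% %%% %%% %%% %%% %%% %%%, which concatenate to the answer.

%%%%%%%%%%%%%%%%%%%%%%%%%%%%%%%%%%%%%%%%%%%%%%%%%%%%%%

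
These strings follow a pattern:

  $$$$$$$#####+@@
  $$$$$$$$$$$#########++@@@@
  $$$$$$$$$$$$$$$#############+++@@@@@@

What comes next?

$$$$$$$$$$$$$$$$$$$#################++++@@@@@@@@

Reading off run lengths: $ runs 7, 11, 15; # runs 5, 9, 13; + runs 1, 2, 3; @ runs 2, 4, 6 — each is linear in n (n = 1, 2, …).
Setting n = 4 gives 19, 17, 4, 8 characters in each block.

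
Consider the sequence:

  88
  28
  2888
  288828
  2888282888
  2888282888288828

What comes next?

28882828882888282888282888

From term 3 onward, concatenate the last term with the second-to-last: 28·88 = 2888, 2888·28 = 288828, …
The next term joins 2888282888288828 and 2888282888.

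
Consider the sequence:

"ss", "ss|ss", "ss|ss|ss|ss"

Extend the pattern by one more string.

ss|ss|ss|ss|ss|ss|ss|ss

Each string is two copies of the previous one joined by '|'.
One more doubling of ss|ss|ss|ss gives the answer.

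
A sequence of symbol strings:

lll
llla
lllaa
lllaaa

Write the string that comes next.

lllaaaa

The strings grow by a fixed suffix a each time.
One more step from lllaaa gives the answer.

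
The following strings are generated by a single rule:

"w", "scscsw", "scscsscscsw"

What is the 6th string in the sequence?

Every step adds scscs at the front: s(k+1) = scscs·s(k).
From scscsscscsw, 3 further steps: scscsscscsw → scscsscscsscscsw → scscsscscsscscsscscsw → (answer).

scscsscscsscscsscscsscscsw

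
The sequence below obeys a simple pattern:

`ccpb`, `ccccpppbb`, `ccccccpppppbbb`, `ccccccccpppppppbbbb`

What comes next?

ccccccccccpppppppppbbbbb

The n-th term is 2n c's then 2n-1 p's then n b's (n = 1, 2, …).
Setting n = 5 gives 10, 9, 5 characters in each block.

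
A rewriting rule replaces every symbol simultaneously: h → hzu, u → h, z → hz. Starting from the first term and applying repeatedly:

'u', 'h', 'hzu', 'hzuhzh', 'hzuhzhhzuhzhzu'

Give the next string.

hzuhzhhzuhzhzuhzuhzhhzuhzhzuhzh

Replace each of the 14 characters of hzuhzhhzuhzhzu in place — hzu hz h hzu hz hzu hzu hz h hzu hz hzu hz h — and concatenate.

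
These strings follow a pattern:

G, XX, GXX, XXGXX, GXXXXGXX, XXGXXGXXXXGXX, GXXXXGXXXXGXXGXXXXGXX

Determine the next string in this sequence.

XXGXXGXXXXGXXGXXXXGXXXXGXXGXXXXGXX

This is a Fibonacci-style word recurrence s(k) = s(k−2)·s(k−1): e.g. G·XX = GXX.
Continuing: XXGXXGXXXXGXX · GXXXXGXXXXGXXGXXXXGXX gives term 8.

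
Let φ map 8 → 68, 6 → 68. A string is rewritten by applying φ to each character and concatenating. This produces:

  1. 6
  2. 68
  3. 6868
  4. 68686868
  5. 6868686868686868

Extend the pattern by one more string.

φ(6868686868686868) expands symbol-by-symbol to 68 68 68 68 68 68 68 68 68 68 68 68 68 68 68 68; joining the 16 pieces gives the next term.

68686868686868686868686868686868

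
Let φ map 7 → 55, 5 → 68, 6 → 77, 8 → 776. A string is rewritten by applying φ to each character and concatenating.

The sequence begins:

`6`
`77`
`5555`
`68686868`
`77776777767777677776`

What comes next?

5555555577555555557755555555775555555577

Applying the rule to each of the 20 symbols of 77776777767777677776 gives the pieces 55 55 55 55 77 55 55 55 55 77 55 55 55 55 77 55 55 55 55 77, which concatenate to the answer.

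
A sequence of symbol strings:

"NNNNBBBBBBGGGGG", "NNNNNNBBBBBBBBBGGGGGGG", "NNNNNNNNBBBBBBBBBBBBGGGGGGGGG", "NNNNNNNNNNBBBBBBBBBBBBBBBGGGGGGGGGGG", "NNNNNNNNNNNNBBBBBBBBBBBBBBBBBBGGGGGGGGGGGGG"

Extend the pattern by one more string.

NNNNNNNNNNNNNNBBBBBBBBBBBBBBBBBBBBBGGGGGGGGGGGGGGG

Term n consists of 2n N's, followed by 3n B's, followed by 2n+1 G's, where the shown terms are n = 2, 3, 4, 5, 6.
Setting n = 7 gives 14, 21, 15 characters in each block.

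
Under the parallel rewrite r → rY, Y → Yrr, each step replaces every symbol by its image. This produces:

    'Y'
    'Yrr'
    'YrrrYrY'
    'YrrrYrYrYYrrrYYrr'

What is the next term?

Replace each of the 17 characters of YrrrYrYrYYrrrYYrr in place — Yrr rY rY rY Yrr rY Yrr rY Yrr Yrr rY rY rY Yrr Yrr rY rY — and concatenate.

YrrrYrYrYYrrrYYrrrYYrrYrrrYrYrYYrrYrrrYrY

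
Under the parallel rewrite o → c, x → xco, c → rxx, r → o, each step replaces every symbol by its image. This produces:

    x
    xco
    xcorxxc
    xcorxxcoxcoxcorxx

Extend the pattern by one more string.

xcorxxcoxcoxcorxxcxcorxxcxcorxxcoxcoxco

Applying the rule to each of the 17 symbols of xcorxxcoxcoxcorxx gives the pieces xco rxx c o xco xco rxx c xco rxx c xco rxx c o xco xco, which concatenate to the answer.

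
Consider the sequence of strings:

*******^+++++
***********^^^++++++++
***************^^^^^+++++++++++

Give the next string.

The n-th term is 4n+3 *'s then 2n-1 ^'s then 3n+2 +'s (n = 1, 2, …).
At n = 4 the blocks have lengths 19, 7, 14.

*******************^^^^^^^++++++++++++++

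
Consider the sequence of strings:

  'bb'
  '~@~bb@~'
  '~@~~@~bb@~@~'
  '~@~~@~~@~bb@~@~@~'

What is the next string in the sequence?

Every step adds ~@~ to the front and @~ to the end of the previous string.
One more step from ~@~~@~~@~bb@~@~@~ gives the answer.

~@~~@~~@~~@~bb@~@~@~@~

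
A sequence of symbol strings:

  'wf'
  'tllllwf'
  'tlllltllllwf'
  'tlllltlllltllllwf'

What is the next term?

tlllltlllltlllltllllwf

Each term is the previous one with tllll prepended.
So the next term is tllll·tlllltlllltllllwf.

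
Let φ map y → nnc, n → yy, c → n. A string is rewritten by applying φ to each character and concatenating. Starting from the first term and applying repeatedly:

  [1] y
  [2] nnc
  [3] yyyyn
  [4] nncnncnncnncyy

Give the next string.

Replace each of the 14 characters of nncnncnncnncyy in place — yy yy n yy yy n yy yy n yy yy n nnc nnc — and concatenate.

yyyynyyyynyyyynyyyynnncnnc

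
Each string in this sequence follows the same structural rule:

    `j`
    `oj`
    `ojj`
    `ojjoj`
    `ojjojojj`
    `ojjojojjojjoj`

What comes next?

From term 3 onward, concatenate the last term with the second-to-last: oj·j = ojj, ojj·oj = ojjoj, …
Continuing: ojjojojjojjoj · ojjojojj gives term 7.

ojjojojjojjojojjojojj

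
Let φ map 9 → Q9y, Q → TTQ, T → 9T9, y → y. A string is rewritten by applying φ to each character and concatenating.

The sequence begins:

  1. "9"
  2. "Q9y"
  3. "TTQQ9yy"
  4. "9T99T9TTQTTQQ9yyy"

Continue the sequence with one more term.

Replace each of the 17 characters of 9T99T9TTQTTQQ9yyy in place — Q9y 9T9 Q9y Q9y 9T9 Q9y 9T9 9T9 TTQ 9T9 9T9 TTQ TTQ Q9y y y y — and concatenate.

Q9y9T9Q9yQ9y9T9Q9y9T99T9TTQ9T99T9TTQTTQQ9yyyy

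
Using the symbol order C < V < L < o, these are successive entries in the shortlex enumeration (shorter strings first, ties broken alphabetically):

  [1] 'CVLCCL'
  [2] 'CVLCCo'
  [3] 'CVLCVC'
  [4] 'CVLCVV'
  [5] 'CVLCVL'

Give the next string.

CVLCVo

The successor of CVLCVL increments the rightmost position that isn't already o and resets every position after it to C.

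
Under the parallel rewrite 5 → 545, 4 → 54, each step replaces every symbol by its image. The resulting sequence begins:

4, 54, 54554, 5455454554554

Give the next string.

5455454554554545545455455454554554

φ(5455454554554) expands symbol-by-symbol to 545 54 545 545 54 545 54 545 545 54 545 545 54; joining the 13 pieces gives the next term.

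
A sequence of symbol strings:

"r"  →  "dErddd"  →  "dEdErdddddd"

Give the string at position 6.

Every step adds dE to the front and ddd to the end of the previous string.
From dEdErdddddd, 3 further steps: dEdErdddddd → dEdEdErddddddddd → dEdEdEdErdddddddddddd → (answer).

dEdEdEdEdErddddddddddddddd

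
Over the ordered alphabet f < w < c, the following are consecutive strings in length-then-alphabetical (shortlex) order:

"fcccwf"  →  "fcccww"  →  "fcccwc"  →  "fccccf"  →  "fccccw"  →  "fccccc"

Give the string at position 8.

Continuing the enumeration 2 steps past fccccc: fccccc → wfffff → (answer).

wffffw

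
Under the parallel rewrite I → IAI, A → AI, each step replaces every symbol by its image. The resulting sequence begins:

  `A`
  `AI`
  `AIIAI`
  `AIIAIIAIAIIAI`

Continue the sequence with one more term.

Rewriting the 13 symbols of AIIAIIAIAIIAI one by one yields AI IAI IAI AI IAI IAI AI IAI AI IAI IAI AI IAI; concatenated:

AIIAIIAIAIIAIIAIAIIAIAIIAIIAIAIIAI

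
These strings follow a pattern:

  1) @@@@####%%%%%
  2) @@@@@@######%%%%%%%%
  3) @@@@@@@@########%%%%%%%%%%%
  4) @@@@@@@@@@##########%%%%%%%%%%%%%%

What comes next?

The n-th term is 2n @'s then 2n #'s then 3n-1 %'s, where the shown terms are n = 2, 3, 4, 5.
For the next term, n = 6, so the run lengths are 12, 12, 17.

@@@@@@@@@@@@############%%%%%%%%%%%%%%%%%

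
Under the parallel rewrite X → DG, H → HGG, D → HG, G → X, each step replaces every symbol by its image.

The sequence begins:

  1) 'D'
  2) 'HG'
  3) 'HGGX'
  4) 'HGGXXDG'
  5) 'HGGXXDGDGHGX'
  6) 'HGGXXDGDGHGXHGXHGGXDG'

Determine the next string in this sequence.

HGGXXDGDGHGXHGXHGGXDGHGGXDGHGGXXDGHGX

Replace each of the 21 characters of HGGXXDGDGHGXHGXHGGXDG in place — HGG X X DG DG HG X HG X HGG X DG HGG X DG HGG X X DG HG X — and concatenate.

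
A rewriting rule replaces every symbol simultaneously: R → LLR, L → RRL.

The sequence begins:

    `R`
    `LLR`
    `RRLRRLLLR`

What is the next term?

LLRLLRRRLLLRLLRRRLRRLRRLLLR

Expanding RRLRRLLLR: R→LLR, R→LLR, L→RRL, R→LLR, R→LLR, L→RRL, L→RRL, L→RRL, R→LLR. Concatenated: LLR LLR RRL LLR LLR RRL RRL RRL LLR.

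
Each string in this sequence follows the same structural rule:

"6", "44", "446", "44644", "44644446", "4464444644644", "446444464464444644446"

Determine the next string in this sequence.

4464444644644446444464464444644644

Each term (from the third on) is the previous term followed by the one before it: term 3 = 44·6 = 446.
Continuing: 446444464464444644446 · 4464444644644 gives term 8.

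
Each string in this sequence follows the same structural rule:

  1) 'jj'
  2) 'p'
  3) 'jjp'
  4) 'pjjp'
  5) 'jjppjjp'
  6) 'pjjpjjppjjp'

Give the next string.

From term 3 onward, concatenate the second-to-last term with the last: jj·p = jjp, p·jjp = pjjp, …
Continuing: jjppjjp · pjjpjjppjjp gives term 7.

jjppjjppjjpjjppjjp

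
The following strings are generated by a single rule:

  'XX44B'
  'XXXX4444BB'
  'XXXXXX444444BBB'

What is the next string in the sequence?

The n-th term is 2n X's then 2n 4's then n B's (n = 1, 2, …).
For the next term, n = 4, so the run lengths are 8, 8, 4.

XXXXXXXX44444444BBBB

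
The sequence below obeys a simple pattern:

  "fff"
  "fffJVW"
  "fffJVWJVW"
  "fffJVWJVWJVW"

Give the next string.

The strings grow by a fixed suffix JVW each time.
Applying this once more to fffJVWJVWJVW:

fffJVWJVWJVWJVW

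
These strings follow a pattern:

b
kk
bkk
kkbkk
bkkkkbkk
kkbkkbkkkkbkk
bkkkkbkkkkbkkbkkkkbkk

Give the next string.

kkbkkbkkkkbkkbkkkkbkkkkbkkbkkkkbkk

From term 3 onward, concatenate the second-to-last term with the last: b·kk = bkk, kk·bkk = kkbkk, …
So term 8 is kkbkkbkkkkbkk·bkkkkbkkkkbkkbkkkkbkk.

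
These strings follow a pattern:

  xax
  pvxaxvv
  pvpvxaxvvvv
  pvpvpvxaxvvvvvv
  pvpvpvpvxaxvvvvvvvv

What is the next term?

pvpvpvpvpvxaxvvvvvvvvvv

Every step adds pv to the front and vv to the end of the previous string.
One more step from pvpvpvpvxaxvvvvvvvv gives the answer.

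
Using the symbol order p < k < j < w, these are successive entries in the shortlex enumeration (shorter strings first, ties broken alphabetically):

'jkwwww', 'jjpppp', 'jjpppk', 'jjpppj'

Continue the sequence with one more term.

jjpppw

Find the rightmost character of jjpppj below w, bump it to the next letter, and reset everything to its right to p.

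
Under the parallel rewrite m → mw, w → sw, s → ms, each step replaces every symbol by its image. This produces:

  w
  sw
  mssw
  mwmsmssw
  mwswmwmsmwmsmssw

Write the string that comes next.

mwswmsswmwswmwmsmwswmwmsmwmsmssw

Replace each of the 16 characters of mwswmwmsmwmsmssw in place — mw sw ms sw mw sw mw ms mw sw mw ms mw ms ms sw — and concatenate.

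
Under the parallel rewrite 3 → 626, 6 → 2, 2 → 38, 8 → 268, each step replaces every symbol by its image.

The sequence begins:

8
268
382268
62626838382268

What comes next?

Applying the rule to each of the 14 symbols of 62626838382268 gives the pieces 2 38 2 38 2 268 626 268 626 268 38 38 2 268, which concatenate to the answer.

238238226862626862626838382268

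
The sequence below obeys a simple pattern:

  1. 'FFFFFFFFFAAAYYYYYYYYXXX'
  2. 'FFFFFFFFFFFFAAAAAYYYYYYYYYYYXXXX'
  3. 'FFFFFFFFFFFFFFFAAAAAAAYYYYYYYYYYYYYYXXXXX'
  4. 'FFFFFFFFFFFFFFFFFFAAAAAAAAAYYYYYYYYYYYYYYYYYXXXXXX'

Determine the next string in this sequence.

Each string has the form F^{3n+3} A^{2n-1} Y^{3n+2} X^{n+1}, where the shown terms are n = 2, 3, 4, 5.
Setting n = 6 gives 21, 11, 20, 7 characters in each block.

FFFFFFFFFFFFFFFFFFFFFAAAAAAAAAAAYYYYYYYYYYYYYYYYYYYYXXXXXXX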